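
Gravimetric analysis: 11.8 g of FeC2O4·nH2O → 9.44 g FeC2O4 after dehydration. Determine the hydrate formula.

Mass of water lost = 11.8 − 9.44 = 2.36 g → 2.36 / 18.02 = 0.131 mol H2O
Molar mass of FeC2O4 = 143.87 g/mol → mol FeC2O4 = 9.44 / 143.87 = 0.06561
n = 0.131 / 0.06561 = 2.00 ≈ 2 → FeC2O4·2H2O

FeC2O4·2H2O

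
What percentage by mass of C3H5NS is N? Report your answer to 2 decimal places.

16.08%

Molar mass = 3(12.01) + 5(1.008) + 1(14.01) + 1(32.07) = 87.150 g/mol
Mass of N per mole = 1 × 14.01 = 14.010 g
% N = 14.010 / 87.150 × 100 = 16.08%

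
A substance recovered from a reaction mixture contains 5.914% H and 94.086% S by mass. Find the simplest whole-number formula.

H2S

Assume 100 g: 5.914 g H, 94.086 g S.
H: 5.914 g ÷ 1.008 g/mol = 5.867 mol
S: 94.086 g ÷ 32.07 g/mol = 2.934 mol
Divide by the smallest (2.934 mol S): H 2.000, S 1.000
≈ 2:1 → H2S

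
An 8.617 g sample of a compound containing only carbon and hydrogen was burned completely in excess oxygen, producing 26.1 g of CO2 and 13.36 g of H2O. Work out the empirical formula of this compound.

mol C = 26.1 / 44.01 = 0.5930; mass C = 0.5930 × 12.01 = 7.122 g
mol H = 2 × (13.36 / 18.02) = 1.483; mass H = 1.483 × 1.008 = 1.495 g
Ratios (÷ 0.593): C 1.000, H 2.500
Multiply by 2: C 2.00, H 5.00 → C2H5

C2H5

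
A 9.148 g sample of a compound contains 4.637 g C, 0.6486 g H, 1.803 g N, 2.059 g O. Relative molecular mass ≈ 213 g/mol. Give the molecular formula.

n(C) = 4.637/12.01 = 0.3861, n(H) = 0.6486/1.008 = 0.6435, n(N) = 1.803/14.01 = 0.1287, n(O) = 2.059/16.00 = 0.1287
Divide by the smallest (0.1287 mol O): C 3.000, H 5.000, N 1.000, O 1.000
≈ 3:5:1:1 → C3H5NO
Empirical-formula mass = 71.08 g/mol
n = 213 / 71.08 = 3.00 ≈ 3
Molecular formula = (C3H5NO)×3 = C9H15N3O3

C9H15N3O3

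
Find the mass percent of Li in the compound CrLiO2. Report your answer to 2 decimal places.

Molar mass = 1(52.00) + 1(6.94) + 2(16.00) = 90.940 g/mol
Mass of Li per mole = 1 × 6.94 = 6.940 g
% Li = 6.940 / 90.940 × 100 = 7.63%

7.63%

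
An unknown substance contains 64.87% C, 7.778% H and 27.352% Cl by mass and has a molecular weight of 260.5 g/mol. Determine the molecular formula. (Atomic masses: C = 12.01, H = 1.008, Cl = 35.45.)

Assume 100 g: 64.87 g C, 7.778 g H, 27.352 g Cl.
n(C) = 64.87/12.01 = 5.401, n(H) = 7.778/1.008 = 7.716, n(Cl) = 27.352/35.45 = 0.7716
Divide by the smallest (0.7716 mol Cl): C 7.000, H 10.001, Cl 1.000
→ C7H10Cl
Empirical-formula mass = 129.60 g/mol
n = 260.5 / 129.60 = 2.01 ≈ 2
Molecular formula = (C7H10Cl)×2 = C14H20Cl2

C14H20Cl2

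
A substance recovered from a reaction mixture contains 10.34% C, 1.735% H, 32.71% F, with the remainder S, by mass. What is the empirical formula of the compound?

CH2F2S2

Assume 100 g: 10.34 g C, 1.735 g H, 32.71 g F, 55.215 g S.
C: 10.34 g ÷ 12.01 g/mol = 0.8609 mol
H: 1.735 g ÷ 1.008 g/mol = 1.721 mol
F: 32.71 g ÷ 19.00 g/mol = 1.722 mol
S: 55.215 g ÷ 32.07 g/mol = 1.722 mol
Smallest is C at 0.8609 mol; normalising gives C 1.000, H 1.999, F 2.000, S 2.000
≈ 1:2:2:2 → CH2F2S2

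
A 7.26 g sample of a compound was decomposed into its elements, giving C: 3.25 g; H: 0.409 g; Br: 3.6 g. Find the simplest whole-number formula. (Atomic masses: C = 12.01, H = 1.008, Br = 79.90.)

C6H9Br

Moles — C: 3.25 / 12.01 = 0.2706 mol; H: 0.409 / 1.008 = 0.4058 mol; Br: 3.6 / 79.90 = 0.04506 mol
Divide by the smallest (0.04506 mol Br): C 6.006, H 9.005, Br 1.000
≈ 6:9:1 → C6H9Br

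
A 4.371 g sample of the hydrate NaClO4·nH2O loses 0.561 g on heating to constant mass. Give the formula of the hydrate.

Mass of anhydrous NaClO4 = 4.371 − 0.561 = 3.81 g
mol H2O = 0.561 / 18.02 = 0.03113
Molar mass of NaClO4 = 122.44 g/mol → mol NaClO4 = 3.81 / 122.44 = 0.03112
n = 0.03113 / 0.03112 = 1.00 ≈ 1 → NaClO4·H2O

NaClO4·H2O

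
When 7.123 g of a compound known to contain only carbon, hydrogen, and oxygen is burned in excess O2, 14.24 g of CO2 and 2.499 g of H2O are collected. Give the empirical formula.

mol C = 14.24 / 44.01 = 0.3236; mass C = 0.3236 × 12.01 = 3.886 g
mol H = 2 × (2.499 / 18.02) = 0.2774; mass H = 0.2774 × 1.008 = 0.2796 g
mass O = 7.123 − (4.166) = 2.957 g → mol O = 0.1848
Divide by the smallest (0.1848 mol O): C 1.751, H 1.501, O 1.000
×4: C 7.00, H 6.00, O 4.00 → C7H6O4

C7H6O4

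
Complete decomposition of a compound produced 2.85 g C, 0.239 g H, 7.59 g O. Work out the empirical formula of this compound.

CHO2

C: 2.85 g ÷ 12.01 g/mol = 0.2373 mol
H: 0.239 g ÷ 1.008 g/mol = 0.2371 mol
O: 7.59 g ÷ 16.00 g/mol = 0.4744 mol
Smallest is H at 0.2371 mol; normalising gives C 1.001, H 1.000, O 2.001
Ratio ≈ 1:1:2, so the empirical formula is CHO2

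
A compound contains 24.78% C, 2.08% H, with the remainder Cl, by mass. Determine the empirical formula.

Assume 100 g: 24.78 g C, 2.08 g H, 73.14 g Cl.
C: 24.78 g ÷ 12.01 g/mol = 2.063 mol
H: 2.08 g ÷ 1.008 g/mol = 2.063 mol
Cl: 73.14 g ÷ 35.45 g/mol = 2.063 mol
Smallest is Cl at 2.063 mol; normalising gives C 1.000, H 1.000, Cl 1.000
Ratio ≈ 1:1:1, so the empirical formula is CHCl

CHCl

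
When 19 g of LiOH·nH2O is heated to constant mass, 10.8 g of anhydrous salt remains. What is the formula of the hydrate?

Mass of water lost = 19 − 10.8 = 8.2 g → 8.2 / 18.02 = 0.455 mol H2O
Molar mass of LiOH = 23.95 g/mol → mol LiOH = 10.8 / 23.95 = 0.451
n = 0.455 / 0.451 = 1.01 ≈ 1 → LiOH·H2O

LiOH·H2O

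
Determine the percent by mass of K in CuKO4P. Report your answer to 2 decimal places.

19.79%

Molar mass = 1(63.55) + 1(39.10) + 4(16.00) + 1(30.97) = 197.620 g/mol
Mass of K per mole = 1 × 39.10 = 39.100 g
% K = 39.100 / 197.620 × 100 = 19.79%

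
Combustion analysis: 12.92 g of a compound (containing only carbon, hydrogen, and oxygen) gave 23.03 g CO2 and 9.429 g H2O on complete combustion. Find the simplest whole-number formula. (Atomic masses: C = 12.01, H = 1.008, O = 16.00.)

C3H6O2

mol C = 23.03 / 44.01 = 0.5233; mass C = 0.5233 × 12.01 = 6.285 g
mol H = 2 × (9.429 / 18.02) = 1.047; mass H = 1.047 × 1.008 = 1.055 g
mass O = 12.92 − (7.340) = 5.580 g → mol O = 0.3488
Ratios (÷ 0.3488): C 1.500, H 3.001, O 1.000
Scaling by 2: C 3.00, H 6.00, O 2.00 → C3H6O2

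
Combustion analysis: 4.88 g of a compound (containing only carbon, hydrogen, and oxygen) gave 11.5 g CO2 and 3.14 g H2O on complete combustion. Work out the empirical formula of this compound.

mol C = 11.5 / 44.01 = 0.2613; mass C = 0.2613 × 12.01 = 3.138 g
mol H = 2 × (3.14 / 18.02) = 0.3485; mass H = 0.3485 × 1.008 = 0.3513 g
mass O = 4.88 − (3.490) = 1.390 g → mol O = 0.08690
Divide by the smallest (0.0869 mol O): C 3.007, H 4.010, O 1.000
→ C3H4O

C3H4O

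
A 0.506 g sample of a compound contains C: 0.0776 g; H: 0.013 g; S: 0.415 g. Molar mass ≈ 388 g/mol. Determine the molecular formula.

Moles — C: 0.0776 / 12.01 = 0.006461 mol; H: 0.013 / 1.008 = 0.0129 mol; S: 0.415 / 32.07 = 0.01294 mol
Ratios (÷ 0.006461): C 1.000, H 1.996, S 2.003
≈ 1:2:2 → CH2S2
Empirical-formula mass = 78.17 g/mol
n = 388 / 78.17 = 4.96 ≈ 5
Molecular formula = (CH2S2)×5 = C5H10S10

C5H10S10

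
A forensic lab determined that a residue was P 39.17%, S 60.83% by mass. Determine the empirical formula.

Assume 100 g: 39.17 g P, 60.83 g S.
Moles — P: 39.17 / 30.97 = 1.265 mol; S: 60.83 / 32.07 = 1.897 mol
Divide by the smallest (1.265 mol P): P 1.000, S 1.500
Multiply by 2: P 2.00, S 3.00 → P2S3

P2S3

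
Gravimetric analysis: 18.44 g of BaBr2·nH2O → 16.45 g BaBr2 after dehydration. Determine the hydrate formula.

Mass of water lost = 18.44 − 16.45 = 1.99 g → 1.99 / 18.02 = 0.1104 mol H2O
Molar mass of BaBr2 = 297.13 g/mol → mol BaBr2 = 16.45 / 297.13 = 0.05536
n = 0.1104 / 0.05536 = 1.99 ≈ 2 → BaBr2·2H2O

BaBr2·2H2O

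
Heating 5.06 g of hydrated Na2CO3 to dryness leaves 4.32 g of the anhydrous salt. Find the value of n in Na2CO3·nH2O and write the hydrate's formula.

Mass of water lost = 5.06 − 4.32 = 0.74 g → 0.74 / 18.02 = 0.04107 mol H2O
Molar mass of Na2CO3 = 105.99 g/mol → mol Na2CO3 = 4.32 / 105.99 = 0.04076
n = 0.04107 / 0.04076 = 1.01 ≈ 1 → Na2CO3·H2O

Na2CO3·H2O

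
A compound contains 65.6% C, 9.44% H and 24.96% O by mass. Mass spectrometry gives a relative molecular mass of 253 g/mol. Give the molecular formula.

Assume 100 g: 65.6 g C, 9.44 g H, 24.96 g O.
Moles — C: 65.6 / 12.01 = 5.462 mol; H: 9.44 / 1.008 = 9.365 mol; O: 24.96 / 16.00 = 1.56 mol
Divide by the smallest (1.56 mol O): C 3.501, H 6.003, O 1.000
Multiply by 2: C 7.00, H 12.01, O 2.00 → C7H12O2
Empirical-formula mass = 128.17 g/mol
n = 253 / 128.17 = 1.97 ≈ 2
Molecular formula = (C7H12O2)×2 = C14H24O4

C14H24O4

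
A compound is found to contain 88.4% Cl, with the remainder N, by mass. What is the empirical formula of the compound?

Assume 100 g: 88.4 g Cl, 11.6 g N.
n(Cl) = 88.4/35.45 = 2.494, n(N) = 11.6/14.01 = 0.828
Divide by the smallest (0.828 mol N): Cl 3.012, N 1.000
→ Cl3N

Cl3N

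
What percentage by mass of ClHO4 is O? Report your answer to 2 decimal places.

Molar mass = 1(35.45) + 1(1.008) + 4(16.00) = 100.458 g/mol
Mass of O per mole = 4 × 16.00 = 64.000 g
% O = 64.000 / 100.458 × 100 = 63.71%

63.71%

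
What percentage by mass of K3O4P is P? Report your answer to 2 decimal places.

Molar mass = 3(39.10) + 4(16.00) + 1(30.97) = 212.270 g/mol
Mass of P per mole = 1 × 30.97 = 30.970 g
% P = 30.970 / 212.270 × 100 = 14.59%

14.59%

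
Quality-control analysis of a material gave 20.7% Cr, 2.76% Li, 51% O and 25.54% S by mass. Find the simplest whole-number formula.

Assume 100 g: 20.7 g Cr, 2.76 g Li, 51 g O, 25.54 g S.
n(Cr) = 20.7/52.00 = 0.3981, n(Li) = 2.76/6.94 = 0.3977, n(O) = 51/16.00 = 3.188, n(S) = 25.54/32.07 = 0.7964
Divide by the smallest (0.3977 mol Li): Cr 1.001, Li 1.000, O 8.015, S 2.002
→ CrLiO8S2

CrLiO8S2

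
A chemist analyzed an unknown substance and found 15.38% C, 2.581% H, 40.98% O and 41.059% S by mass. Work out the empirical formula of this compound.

CH2O2S

Assume 100 g: 15.38 g C, 2.581 g H, 40.98 g O, 41.059 g S.
C: 15.38 g ÷ 12.01 g/mol = 1.281 mol
H: 2.581 g ÷ 1.008 g/mol = 2.561 mol
O: 40.98 g ÷ 16.00 g/mol = 2.561 mol
S: 41.059 g ÷ 32.07 g/mol = 1.28 mol
Divide by the smallest (1.28 mol S): C 1.000, H 2.000, O 2.001, S 1.000
≈ 1:2:2:1 → CH2O2S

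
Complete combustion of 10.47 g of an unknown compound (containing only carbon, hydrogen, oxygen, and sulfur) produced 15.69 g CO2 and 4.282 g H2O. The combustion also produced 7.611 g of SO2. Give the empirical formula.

C3H4OS

mol C = 15.69 / 44.01 = 0.3565; mass C = 0.3565 × 12.01 = 4.282 g
mol H = 2 × (4.282 / 18.02) = 0.4752; mass H = 0.4752 × 1.008 = 0.4791 g
mol S = 7.611 / 64.07 = 0.1188; mass S = 3.810 g
mass O = 10.47 − (8.570) = 1.900 g → mol O = 0.1187
Divide by the smallest (0.1187 mol O): C 3.003, H 4.003, O 1.000, S 1.001
≈ 3:4:1:1 → C3H4OS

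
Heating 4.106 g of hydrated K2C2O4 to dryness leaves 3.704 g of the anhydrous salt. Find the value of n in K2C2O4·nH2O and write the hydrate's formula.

K2C2O4·H2O

Mass of water lost = 4.106 − 3.704 = 0.402 g → 0.402 / 18.02 = 0.02231 mol H2O
Molar mass of K2C2O4 = 166.22 g/mol → mol K2C2O4 = 3.704 / 166.22 = 0.02228
n = 0.02231 / 0.02228 = 1.00 ≈ 1 → K2C2O4·H2O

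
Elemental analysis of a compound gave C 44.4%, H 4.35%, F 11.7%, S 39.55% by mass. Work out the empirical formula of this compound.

C6H7FS2

Assume 100 g: 44.4 g C, 4.35 g H, 11.7 g F, 39.55 g S.
n(C) = 44.4/12.01 = 3.697, n(H) = 4.35/1.008 = 4.315, n(F) = 11.7/19.00 = 0.6158, n(S) = 39.55/32.07 = 1.233
Smallest is F at 0.6158 mol; normalising gives C 6.004, H 7.008, F 1.000, S 2.003
≈ 6:7:1:2 → C6H7FS2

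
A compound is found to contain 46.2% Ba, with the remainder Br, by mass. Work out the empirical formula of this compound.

BaBr2

Assume 100 g: 46.2 g Ba, 53.8 g Br.
n(Ba) = 46.2/137.33 = 0.3364, n(Br) = 53.8/79.90 = 0.6733
Divide by the smallest (0.3364 mol Ba): Ba 1.000, Br 2.002
≈ 1:2 → BaBr2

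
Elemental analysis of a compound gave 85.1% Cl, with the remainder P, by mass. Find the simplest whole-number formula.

Cl5P

Assume 100 g: 85.1 g Cl, 14.9 g P.
Cl: 85.1 g ÷ 35.45 g/mol = 2.401 mol
P: 14.9 g ÷ 30.97 g/mol = 0.4811 mol
Divide by the smallest (0.4811 mol P): Cl 4.990, P 1.000
Ratio ≈ 5:1, so the empirical formula is Cl5P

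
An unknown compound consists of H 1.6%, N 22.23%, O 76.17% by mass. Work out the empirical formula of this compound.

Assume 100 g: 1.6 g H, 22.23 g N, 76.17 g O.
H: 1.6 g ÷ 1.008 g/mol = 1.587 mol
N: 22.23 g ÷ 14.01 g/mol = 1.587 mol
O: 76.17 g ÷ 16.00 g/mol = 4.761 mol
Divide by the smallest (1.587 mol N): H 1.000, N 1.000, O 3.000
Ratio ≈ 1:1:3, so the empirical formula is HNO3

HNO3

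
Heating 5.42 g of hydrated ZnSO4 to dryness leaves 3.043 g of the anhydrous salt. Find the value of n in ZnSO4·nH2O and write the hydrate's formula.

Mass of water lost = 5.42 − 3.043 = 2.377 g → 2.377 / 18.02 = 0.1319 mol H2O
Molar mass of ZnSO4 = 161.45 g/mol → mol ZnSO4 = 3.043 / 161.45 = 0.01885
n = 0.1319 / 0.01885 = 7.00 ≈ 7 → ZnSO4·7H2O

ZnSO4·7H2O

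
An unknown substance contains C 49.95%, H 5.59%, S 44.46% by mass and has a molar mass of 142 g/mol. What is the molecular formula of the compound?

Assume 100 g: 49.95 g C, 5.59 g H, 44.46 g S.
C: 49.95 g ÷ 12.01 g/mol = 4.159 mol
H: 5.59 g ÷ 1.008 g/mol = 5.546 mol
S: 44.46 g ÷ 32.07 g/mol = 1.386 mol
Ratios (÷ 1.386): C 3.000, H 4.000, S 1.000
→ C3H4S
Empirical-formula mass = 72.13 g/mol
n = 142 / 72.13 = 1.97 ≈ 2
Molecular formula = (C3H4S)×2 = C6H8S2

C6H8S2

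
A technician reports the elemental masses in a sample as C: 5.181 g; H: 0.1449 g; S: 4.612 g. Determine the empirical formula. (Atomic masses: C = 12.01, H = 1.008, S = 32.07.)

C3HS

C: 5.181 g ÷ 12.01 g/mol = 0.4314 mol
H: 0.1449 g ÷ 1.008 g/mol = 0.1437 mol
S: 4.612 g ÷ 32.07 g/mol = 0.1438 mol
Ratios (÷ 0.1437): C 3.001, H 1.000, S 1.000
→ C3HS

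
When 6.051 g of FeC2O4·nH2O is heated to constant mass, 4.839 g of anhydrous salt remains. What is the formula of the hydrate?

FeC2O4·2H2O

Mass of water lost = 6.051 − 4.839 = 1.212 g → 1.212 / 18.02 = 0.06726 mol H2O
Molar mass of FeC2O4 = 143.87 g/mol → mol FeC2O4 = 4.839 / 143.87 = 0.03363
n = 0.06726 / 0.03363 = 2.00 ≈ 2 → FeC2O4·2H2O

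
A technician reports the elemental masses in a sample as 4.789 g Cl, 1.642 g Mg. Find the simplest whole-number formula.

Moles — Cl: 4.789 / 35.45 = 0.1351 mol; Mg: 1.642 / 24.31 = 0.06754 mol
Divide by the smallest (0.06754 mol Mg): Cl 2.000, Mg 1.000
→ Cl2Mg

Cl2Mg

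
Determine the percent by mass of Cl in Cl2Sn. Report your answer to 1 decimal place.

Molar mass = 2(35.45) + 1(118.71) = 189.610 g/mol
Mass of Cl per mole = 2 × 35.45 = 70.900 g
% Cl = 70.900 / 189.610 × 100 = 37.4%

37.4%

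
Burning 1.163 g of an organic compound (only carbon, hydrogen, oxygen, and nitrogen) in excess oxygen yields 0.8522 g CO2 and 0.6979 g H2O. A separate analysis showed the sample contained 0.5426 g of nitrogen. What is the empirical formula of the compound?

mol C = 0.8522 / 44.01 = 0.01936; mass C = 0.01936 × 12.01 = 0.2326 g
mol H = 2 × (0.6979 / 18.02) = 0.07746; mass H = 0.07746 × 1.008 = 0.07808 g
mol N = 0.5426 / 14.01 = 0.03873
mass O = 1.163 − (0.8532) = 0.3098 g → mol O = 0.01936
Divide by the smallest (0.01936 mol O): C 1.000, H 4.001, N 2.000, O 1.000
→ CH4N2O

CH4N2O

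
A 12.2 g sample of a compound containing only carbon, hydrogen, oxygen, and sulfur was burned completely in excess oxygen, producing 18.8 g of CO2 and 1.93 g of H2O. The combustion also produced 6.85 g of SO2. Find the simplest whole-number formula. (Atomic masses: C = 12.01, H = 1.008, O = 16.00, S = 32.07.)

mol C = 18.8 / 44.01 = 0.4272; mass C = 0.4272 × 12.01 = 5.130 g
mol H = 2 × (1.93 / 18.02) = 0.2142; mass H = 0.2142 × 1.008 = 0.2159 g
mol S = 6.85 / 64.07 = 0.1069; mass S = 3.429 g
mass O = 12.2 − (8.775) = 3.425 g → mol O = 0.2141
Ratios (÷ 0.1069): C 3.995, H 2.004, O 2.002, S 1.000
Ratio ≈ 4:2:2:1, so the empirical formula is C4H2O2S

C4H2O2S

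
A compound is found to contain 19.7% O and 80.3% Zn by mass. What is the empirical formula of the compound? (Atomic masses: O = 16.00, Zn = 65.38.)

Assume 100 g: 19.7 g O, 80.3 g Zn.
Moles — O: 19.7 / 16.00 = 1.231 mol; Zn: 80.3 / 65.38 = 1.228 mol
Smallest is Zn at 1.228 mol; normalising gives O 1.002, Zn 1.000
Ratio ≈ 1:1, so the empirical formula is OZn

OZn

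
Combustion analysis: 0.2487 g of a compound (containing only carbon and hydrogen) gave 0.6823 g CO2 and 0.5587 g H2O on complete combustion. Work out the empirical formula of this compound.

CH4

mol C = 0.6823 / 44.01 = 0.01550; mass C = 0.01550 × 12.01 = 0.1862 g
mol H = 2 × (0.5587 / 18.02) = 0.06201; mass H = 0.06201 × 1.008 = 0.06250 g
Divide by the smallest (0.0155 mol C): C 1.000, H 4.000
→ CH4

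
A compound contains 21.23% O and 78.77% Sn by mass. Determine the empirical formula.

O2Sn

Assume 100 g: 21.23 g O, 78.77 g Sn.
Moles — O: 21.23 / 16.00 = 1.327 mol; Sn: 78.77 / 118.71 = 0.6635 mol
Divide by the smallest (0.6635 mol Sn): O 2.000, Sn 1.000
Ratio ≈ 2:1, so the empirical formula is O2Sn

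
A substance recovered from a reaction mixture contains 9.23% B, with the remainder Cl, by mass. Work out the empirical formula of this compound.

BCl3

Assume 100 g: 9.23 g B, 90.77 g Cl.
n(B) = 9.23/10.81 = 0.8538, n(Cl) = 90.77/35.45 = 2.561
Ratios (÷ 0.8538): B 1.000, Cl 2.999
→ BCl3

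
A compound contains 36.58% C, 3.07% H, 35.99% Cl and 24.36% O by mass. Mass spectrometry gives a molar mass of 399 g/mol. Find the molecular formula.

C12H12Cl4O6

Assume 100 g: 36.58 g C, 3.07 g H, 35.99 g Cl, 24.36 g O.
C: 36.58 g ÷ 12.01 g/mol = 3.046 mol
H: 3.07 g ÷ 1.008 g/mol = 3.046 mol
Cl: 35.99 g ÷ 35.45 g/mol = 1.015 mol
O: 24.36 g ÷ 16.00 g/mol = 1.522 mol
Divide by the smallest (1.015 mol Cl): C 3.000, H 3.000, Cl 1.000, O 1.500
Scaling by 2: C 6.00, H 6.00, Cl 2.00, O 3.00 → C6H6Cl2O3
Empirical-formula mass = 197.01 g/mol
n = 399 / 197.01 = 2.03 ≈ 2
Molecular formula = (C6H6Cl2O3)×2 = C12H12Cl4O6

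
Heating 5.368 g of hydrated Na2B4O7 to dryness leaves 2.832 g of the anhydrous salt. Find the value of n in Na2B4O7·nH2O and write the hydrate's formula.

Na2B4O7·10H2O

Mass of water lost = 5.368 − 2.832 = 2.536 g → 2.536 / 18.02 = 0.1407 mol H2O
Molar mass of Na2B4O7 = 201.22 g/mol → mol Na2B4O7 = 2.832 / 201.22 = 0.01407
n = 0.1407 / 0.01407 = 10.00 ≈ 10 → Na2B4O7·10H2O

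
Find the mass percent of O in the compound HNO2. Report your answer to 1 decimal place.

68.1%

Molar mass = 1(1.008) + 1(14.01) + 2(16.00) = 47.018 g/mol
Mass of O per mole = 2 × 16.00 = 32.000 g
% O = 32.000 / 47.018 × 100 = 68.1%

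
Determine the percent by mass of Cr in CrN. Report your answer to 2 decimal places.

Molar mass = 1(52.00) + 1(14.01) = 66.010 g/mol
Mass of Cr per mole = 1 × 52.00 = 52.000 g
% Cr = 52.000 / 66.010 × 100 = 78.78%

78.78%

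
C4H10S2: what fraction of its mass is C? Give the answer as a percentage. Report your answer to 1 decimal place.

39.3%

Molar mass = 4(12.01) + 10(1.008) + 2(32.07) = 122.260 g/mol
Mass of C per mole = 4 × 12.01 = 48.040 g
% C = 48.040 / 122.260 × 100 = 39.3%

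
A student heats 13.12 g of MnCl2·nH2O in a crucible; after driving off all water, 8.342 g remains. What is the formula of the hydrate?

MnCl2·4H2O

Mass of water lost = 13.12 − 8.342 = 4.778 g → 4.778 / 18.02 = 0.2651 mol H2O
Molar mass of MnCl2 = 125.84 g/mol → mol MnCl2 = 8.342 / 125.84 = 0.06629
n = 0.2651 / 0.06629 = 4.00 ≈ 4 → MnCl2·4H2O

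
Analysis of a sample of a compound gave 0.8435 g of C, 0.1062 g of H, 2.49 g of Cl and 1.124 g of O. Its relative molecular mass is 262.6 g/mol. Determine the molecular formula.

C4H6Cl4O4

n(C) = 0.8435/12.01 = 0.07023, n(H) = 0.1062/1.008 = 0.1054, n(Cl) = 2.49/35.45 = 0.07024, n(O) = 1.124/16.00 = 0.07025
Ratios (÷ 0.07023): C 1.000, H 1.500, Cl 1.000, O 1.000
×2: C 2.00, H 3.00, Cl 2.00, O 2.00 → C2H3Cl2O2
Empirical-formula mass = 129.94 g/mol
n = 262.6 / 129.94 = 2.02 ≈ 2
Molecular formula = (C2H3Cl2O2)×2 = C4H6Cl4O4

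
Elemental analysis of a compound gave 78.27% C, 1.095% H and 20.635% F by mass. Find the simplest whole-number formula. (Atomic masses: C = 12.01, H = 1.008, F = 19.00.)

Assume 100 g: 78.27 g C, 1.095 g H, 20.635 g F.
Moles — C: 78.27 / 12.01 = 6.517 mol; H: 1.095 / 1.008 = 1.086 mol; F: 20.635 / 19.00 = 1.086 mol
Smallest is F at 1.086 mol; normalising gives C 6.001, H 1.000, F 1.000
≈ 6:1:1 → C6HF

C6HF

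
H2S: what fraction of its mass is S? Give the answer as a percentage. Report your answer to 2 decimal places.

Molar mass = 2(1.008) + 1(32.07) = 34.086 g/mol
Mass of S per mole = 1 × 32.07 = 32.070 g
% S = 32.070 / 34.086 × 100 = 94.09%

94.09%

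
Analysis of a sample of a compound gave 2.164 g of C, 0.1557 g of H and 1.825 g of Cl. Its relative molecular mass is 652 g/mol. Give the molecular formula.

C28H24Cl8

Moles — C: 2.164 / 12.01 = 0.1802 mol; H: 0.1557 / 1.008 = 0.1545 mol; Cl: 1.825 / 35.45 = 0.05148 mol
Ratios (÷ 0.05148): C 3.500, H 3.000, Cl 1.000
Multiply by 2: C 7.00, H 6.00, Cl 2.00 → C7H6Cl2
Empirical-formula mass = 161.02 g/mol
n = 652 / 161.02 = 4.05 ≈ 4
Molecular formula = (C7H6Cl2)×4 = C28H24Cl8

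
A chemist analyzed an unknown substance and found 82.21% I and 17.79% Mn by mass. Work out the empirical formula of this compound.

I2Mn

Assume 100 g: 82.21 g I, 17.79 g Mn.
Moles — I: 82.21 / 126.90 = 0.6478 mol; Mn: 17.79 / 54.94 = 0.3238 mol
Ratios (÷ 0.3238): I 2.001, Mn 1.000
≈ 2:1 → I2Mn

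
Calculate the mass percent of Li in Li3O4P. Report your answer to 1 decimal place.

Molar mass = 3(6.94) + 4(16.00) + 1(30.97) = 115.790 g/mol
Mass of Li per mole = 3 × 6.94 = 20.820 g
% Li = 20.820 / 115.790 × 100 = 18.0%

18.0%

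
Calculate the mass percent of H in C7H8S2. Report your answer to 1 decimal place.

5.2%

Molar mass = 7(12.01) + 8(1.008) + 2(32.07) = 156.274 g/mol
Mass of H per mole = 8 × 1.008 = 8.064 g
% H = 8.064 / 156.274 × 100 = 5.2%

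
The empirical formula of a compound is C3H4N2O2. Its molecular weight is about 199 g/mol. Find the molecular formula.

Empirical-formula mass = 100.08 g/mol
n = 199 / 100.08 = 1.99 ≈ 2
Molecular formula = (C3H4N2O2)2 = C6H8N4O4

C6H8N4O4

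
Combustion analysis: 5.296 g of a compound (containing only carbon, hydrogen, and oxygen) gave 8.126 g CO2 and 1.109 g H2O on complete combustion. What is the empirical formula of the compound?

mol C = 8.126 / 44.01 = 0.1846; mass C = 0.1846 × 12.01 = 2.218 g
mol H = 2 × (1.109 / 18.02) = 0.1231; mass H = 0.1231 × 1.008 = 0.1241 g
mass O = 5.296 − (2.342) = 2.954 g → mol O = 0.1847
Divide by the smallest (0.1231 mol H): C 1.500, H 1.000, O 1.500
×2: C 3.00, H 2.00, O 3.00 → C3H2O3

C3H2O3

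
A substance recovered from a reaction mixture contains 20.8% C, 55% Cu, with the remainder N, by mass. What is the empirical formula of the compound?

C2CuN2

Assume 100 g: 20.8 g C, 55 g Cu, 24.2 g N.
n(C) = 20.8/12.01 = 1.732, n(Cu) = 55/63.55 = 0.8655, n(N) = 24.2/14.01 = 1.727
Smallest is Cu at 0.8655 mol; normalising gives C 2.001, Cu 1.000, N 1.996
→ C2CuN2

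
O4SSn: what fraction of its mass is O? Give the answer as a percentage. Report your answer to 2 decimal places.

Molar mass = 4(16.00) + 1(32.07) + 1(118.71) = 214.780 g/mol
Mass of O per mole = 4 × 16.00 = 64.000 g
% O = 64.000 / 214.780 × 100 = 29.80%

29.80%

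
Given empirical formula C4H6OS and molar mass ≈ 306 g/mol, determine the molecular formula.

C12H18O3S3

Empirical-formula mass = 102.16 g/mol
n = 306 / 102.16 = 3.00 ≈ 3
Molecular formula = (C4H6OS)3 = C12H18O3S3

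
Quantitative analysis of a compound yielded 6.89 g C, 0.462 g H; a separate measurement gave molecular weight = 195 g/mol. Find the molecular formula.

Moles — C: 6.89 / 12.01 = 0.5737 mol; H: 0.462 / 1.008 = 0.4583 mol
Smallest is H at 0.4583 mol; normalising gives C 1.252, H 1.000
Scaling by 4: C 5.01, H 4.00 → C5H4
Empirical-formula mass = 64.08 g/mol
n = 195 / 64.08 = 3.04 ≈ 3
Molecular formula = (C5H4)×3 = C15H12

C15H12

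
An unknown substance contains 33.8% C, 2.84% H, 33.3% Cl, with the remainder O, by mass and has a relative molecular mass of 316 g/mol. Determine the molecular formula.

C9H9Cl3O6

Assume 100 g: 33.8 g C, 2.84 g H, 33.3 g Cl, 30.06 g O.
C: 33.8 g ÷ 12.01 g/mol = 2.814 mol
H: 2.84 g ÷ 1.008 g/mol = 2.817 mol
Cl: 33.3 g ÷ 35.45 g/mol = 0.9394 mol
O: 30.06 g ÷ 16.00 g/mol = 1.879 mol
Divide by the smallest (0.9394 mol Cl): C 2.996, H 2.999, Cl 1.000, O 2.000
≈ 3:3:1:2 → C3H3ClO2
Empirical-formula mass = 106.50 g/mol
n = 316 / 106.50 = 2.97 ≈ 3
Molecular formula = (C3H3ClO2)×3 = C9H9Cl3O6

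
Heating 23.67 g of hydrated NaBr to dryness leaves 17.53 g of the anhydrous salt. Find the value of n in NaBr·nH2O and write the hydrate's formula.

Mass of water lost = 23.67 − 17.53 = 6.14 g → 6.14 / 18.02 = 0.3407 mol H2O
Molar mass of NaBr = 102.89 g/mol → mol NaBr = 17.53 / 102.89 = 0.1704
n = 0.3407 / 0.1704 = 2.00 ≈ 2 → NaBr·2H2O

NaBr·2H2O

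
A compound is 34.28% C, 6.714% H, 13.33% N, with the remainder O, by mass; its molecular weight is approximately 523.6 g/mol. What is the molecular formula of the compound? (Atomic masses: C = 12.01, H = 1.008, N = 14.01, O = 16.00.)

Assume 100 g: 34.28 g C, 6.714 g H, 13.33 g N, 45.676 g O.
C: 34.28 g ÷ 12.01 g/mol = 2.854 mol
H: 6.714 g ÷ 1.008 g/mol = 6.661 mol
N: 13.33 g ÷ 14.01 g/mol = 0.9515 mol
O: 45.676 g ÷ 16.00 g/mol = 2.855 mol
Smallest is N at 0.9515 mol; normalising gives C 3.000, H 7.000, N 1.000, O 3.000
Ratio ≈ 3:7:1:3, so the empirical formula is C3H7NO3
Empirical-formula mass = 105.10 g/mol
n = 523.6 / 105.10 = 4.98 ≈ 5
Molecular formula = (C3H7NO3)×5 = C15H35N5O15

C15H35N5O15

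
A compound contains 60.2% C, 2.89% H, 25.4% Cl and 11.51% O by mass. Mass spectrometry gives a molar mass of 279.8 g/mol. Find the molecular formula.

Assume 100 g: 60.2 g C, 2.89 g H, 25.4 g Cl, 11.51 g O.
Moles — C: 60.2 / 12.01 = 5.012 mol; H: 2.89 / 1.008 = 2.867 mol; Cl: 25.4 / 35.45 = 0.7165 mol; O: 11.51 / 16.00 = 0.7194 mol
Ratios (÷ 0.7165): C 6.996, H 4.001, Cl 1.000, O 1.004
≈ 7:4:1:1 → C7H4ClO
Empirical-formula mass = 139.55 g/mol
n = 279.8 / 139.55 = 2.00 ≈ 2
Molecular formula = (C7H4ClO)×2 = C14H8Cl2O2

C14H8Cl2O2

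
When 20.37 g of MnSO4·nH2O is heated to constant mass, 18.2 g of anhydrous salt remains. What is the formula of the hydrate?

Mass of water lost = 20.37 − 18.2 = 2.17 g → 2.17 / 18.02 = 0.1204 mol H2O
Molar mass of MnSO4 = 151.01 g/mol → mol MnSO4 = 18.2 / 151.01 = 0.1205
n = 0.1204 / 0.1205 = 1.00 ≈ 1 → MnSO4·H2O

MnSO4·H2O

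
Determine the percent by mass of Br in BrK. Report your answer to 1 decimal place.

67.1%

Molar mass = 1(79.90) + 1(39.10) = 119.000 g/mol
Mass of Br per mole = 1 × 79.90 = 79.900 g
% Br = 79.900 / 119.000 × 100 = 67.1%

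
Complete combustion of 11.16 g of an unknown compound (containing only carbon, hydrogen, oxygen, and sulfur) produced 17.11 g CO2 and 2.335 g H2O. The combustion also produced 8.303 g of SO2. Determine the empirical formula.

C3H2OS

mol C = 17.11 / 44.01 = 0.3888; mass C = 0.3888 × 12.01 = 4.669 g
mol H = 2 × (2.335 / 18.02) = 0.2592; mass H = 0.2592 × 1.008 = 0.2612 g
mol S = 8.303 / 64.07 = 0.1296; mass S = 4.156 g
mass O = 11.16 − (9.086) = 2.074 g → mol O = 0.1296
Divide by the smallest (0.1296 mol S): C 3.000, H 2.000, O 1.000, S 1.000
Ratio ≈ 3:2:1:1, so the empirical formula is C3H2OS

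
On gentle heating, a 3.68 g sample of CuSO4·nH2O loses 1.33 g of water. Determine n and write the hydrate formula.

Mass of anhydrous CuSO4 = 3.68 − 1.33 = 2.35 g
mol H2O = 1.33 / 18.02 = 0.07381
Molar mass of CuSO4 = 159.62 g/mol → mol CuSO4 = 2.35 / 159.62 = 0.01472
n = 0.07381 / 0.01472 = 5.01 ≈ 5 → CuSO4·5H2O

CuSO4·5H2O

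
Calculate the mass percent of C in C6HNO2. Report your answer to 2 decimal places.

Molar mass = 6(12.01) + 1(1.008) + 1(14.01) + 2(16.00) = 119.078 g/mol
Mass of C per mole = 6 × 12.01 = 72.060 g
% C = 72.060 / 119.078 × 100 = 60.51%

60.51%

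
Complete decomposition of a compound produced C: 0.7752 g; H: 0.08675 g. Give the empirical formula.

C3H4

Moles — C: 0.7752 / 12.01 = 0.06455 mol; H: 0.08675 / 1.008 = 0.08606 mol
Smallest is C at 0.06455 mol; normalising gives C 1.000, H 1.333
Scaling by 3: C 3.00, H 4.00 → C3H4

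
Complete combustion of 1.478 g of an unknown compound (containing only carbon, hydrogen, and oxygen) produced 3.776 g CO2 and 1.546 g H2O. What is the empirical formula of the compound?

C5H10O

mol C = 3.776 / 44.01 = 0.08580; mass C = 0.08580 × 12.01 = 1.030 g
mol H = 2 × (1.546 / 18.02) = 0.1716; mass H = 0.1716 × 1.008 = 0.1730 g
mass O = 1.478 − (1.203) = 0.2746 g → mol O = 0.01716
Divide by the smallest (0.01716 mol O): C 4.999, H 9.998, O 1.000
≈ 5:10:1 → C5H10O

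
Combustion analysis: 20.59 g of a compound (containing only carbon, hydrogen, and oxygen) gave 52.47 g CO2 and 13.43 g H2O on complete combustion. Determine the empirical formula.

mol C = 52.47 / 44.01 = 1.192; mass C = 1.192 × 12.01 = 14.32 g
mol H = 2 × (13.43 / 18.02) = 1.491; mass H = 1.491 × 1.008 = 1.502 g
mass O = 20.59 − (15.82) = 4.769 g → mol O = 0.2981
Smallest is O at 0.2981 mol; normalising gives C 4.000, H 5.001, O 1.000
→ C4H5O

C4H5O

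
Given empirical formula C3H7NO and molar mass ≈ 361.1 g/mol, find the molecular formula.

Empirical-formula mass = 73.10 g/mol
n = 361.1 / 73.10 = 4.94 ≈ 5
Molecular formula = (C3H7NO)5 = C15H35N5O5

C15H35N5O5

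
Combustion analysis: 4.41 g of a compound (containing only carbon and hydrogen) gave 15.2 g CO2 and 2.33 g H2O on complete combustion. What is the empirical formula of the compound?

mol C = 15.2 / 44.01 = 0.3454; mass C = 0.3454 × 12.01 = 4.148 g
mol H = 2 × (2.33 / 18.02) = 0.2586; mass H = 0.2586 × 1.008 = 0.2607 g
Smallest is H at 0.2586 mol; normalising gives C 1.336, H 1.000
Multiply by 3: C 4.01, H 3.00 → C4H3

C4H3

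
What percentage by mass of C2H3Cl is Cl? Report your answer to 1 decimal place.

56.7%

Molar mass = 2(12.01) + 3(1.008) + 1(35.45) = 62.494 g/mol
Mass of Cl per mole = 1 × 35.45 = 35.450 g
% Cl = 35.450 / 62.494 × 100 = 56.7%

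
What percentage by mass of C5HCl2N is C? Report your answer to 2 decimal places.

Molar mass = 5(12.01) + 1(1.008) + 2(35.45) + 1(14.01) = 145.968 g/mol
Mass of C per mole = 5 × 12.01 = 60.050 g
% C = 60.050 / 145.968 × 100 = 41.14%

41.14%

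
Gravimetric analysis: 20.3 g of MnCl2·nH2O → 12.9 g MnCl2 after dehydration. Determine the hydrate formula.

MnCl2·4H2O

Mass of water lost = 20.3 − 12.9 = 7.4 g → 7.4 / 18.02 = 0.4107 mol H2O
Molar mass of MnCl2 = 125.84 g/mol → mol MnCl2 = 12.9 / 125.84 = 0.1025
n = 0.4107 / 0.1025 = 4.01 ≈ 4 → MnCl2·4H2O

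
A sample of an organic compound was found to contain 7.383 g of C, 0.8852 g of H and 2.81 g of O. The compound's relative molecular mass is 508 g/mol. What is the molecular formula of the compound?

Moles — C: 7.383 / 12.01 = 0.6147 mol; H: 0.8852 / 1.008 = 0.8782 mol; O: 2.81 / 16.00 = 0.1756 mol
Smallest is O at 0.1756 mol; normalising gives C 3.500, H 5.000, O 1.000
Scaling by 2: C 7.00, H 10.00, O 2.00 → C7H10O2
Empirical-formula mass = 126.15 g/mol
n = 508 / 126.15 = 4.03 ≈ 4
Molecular formula = (C7H10O2)×4 = C28H40O8

C28H40O8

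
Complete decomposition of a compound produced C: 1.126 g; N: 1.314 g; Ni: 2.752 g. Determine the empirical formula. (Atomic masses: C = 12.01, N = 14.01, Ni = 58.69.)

C2N2Ni

n(C) = 1.126/12.01 = 0.09376, n(N) = 1.314/14.01 = 0.09379, n(Ni) = 2.752/58.69 = 0.04689
Divide by the smallest (0.04689 mol Ni): C 1.999, N 2.000, Ni 1.000
≈ 2:2:1 → C2N2Ni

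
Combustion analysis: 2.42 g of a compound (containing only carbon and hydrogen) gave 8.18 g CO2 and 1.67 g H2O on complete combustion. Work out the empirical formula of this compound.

mol C = 8.18 / 44.01 = 0.1859; mass C = 0.1859 × 12.01 = 2.232 g
mol H = 2 × (1.67 / 18.02) = 0.1853; mass H = 0.1853 × 1.008 = 0.1868 g
Ratios (÷ 0.1853): C 1.003, H 1.000
→ CH

CH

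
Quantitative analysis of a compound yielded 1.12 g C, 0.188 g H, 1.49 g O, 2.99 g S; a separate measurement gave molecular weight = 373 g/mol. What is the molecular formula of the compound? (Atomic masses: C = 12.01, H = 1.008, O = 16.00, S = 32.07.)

C: 1.12 g ÷ 12.01 g/mol = 0.09326 mol
H: 0.188 g ÷ 1.008 g/mol = 0.1865 mol
O: 1.49 g ÷ 16.00 g/mol = 0.09312 mol
S: 2.99 g ÷ 32.07 g/mol = 0.09323 mol
Divide by the smallest (0.09312 mol O): C 1.001, H 2.003, O 1.000, S 1.001
→ CH2OS
Empirical-formula mass = 62.10 g/mol
n = 373 / 62.10 = 6.01 ≈ 6
Molecular formula = (CH2OS)×6 = C6H12O6S6

C6H12O6S6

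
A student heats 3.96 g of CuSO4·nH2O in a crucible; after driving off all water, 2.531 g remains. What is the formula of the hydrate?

CuSO4·5H2O

Mass of water lost = 3.96 − 2.531 = 1.429 g → 1.429 / 18.02 = 0.0793 mol H2O
Molar mass of CuSO4 = 159.62 g/mol → mol CuSO4 = 2.531 / 159.62 = 0.01586
n = 0.0793 / 0.01586 = 5.00 ≈ 5 → CuSO4·5H2O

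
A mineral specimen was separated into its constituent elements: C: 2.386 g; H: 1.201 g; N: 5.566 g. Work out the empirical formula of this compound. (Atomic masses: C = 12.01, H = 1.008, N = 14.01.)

Moles — C: 2.386 / 12.01 = 0.1987 mol; H: 1.201 / 1.008 = 1.191 mol; N: 5.566 / 14.01 = 0.3973 mol
Divide by the smallest (0.1987 mol C): C 1.000, H 5.997, N 2.000
Ratio ≈ 1:6:2, so the empirical formula is CH6N2

CH6N2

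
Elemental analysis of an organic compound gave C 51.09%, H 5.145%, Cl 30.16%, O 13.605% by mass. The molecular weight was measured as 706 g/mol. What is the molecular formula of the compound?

Assume 100 g: 51.09 g C, 5.145 g H, 30.16 g Cl, 13.605 g O.
Moles — C: 51.09 / 12.01 = 4.254 mol; H: 5.145 / 1.008 = 5.104 mol; Cl: 30.16 / 35.45 = 0.8508 mol; O: 13.605 / 16.00 = 0.8503 mol
Divide by the smallest (0.8503 mol O): C 5.003, H 6.003, Cl 1.001, O 1.000
≈ 5:6:1:1 → C5H6ClO
Empirical-formula mass = 117.55 g/mol
n = 706 / 117.55 = 6.01 ≈ 6
Molecular formula = (C5H6ClO)×6 = C30H36Cl6O6

C30H36Cl6O6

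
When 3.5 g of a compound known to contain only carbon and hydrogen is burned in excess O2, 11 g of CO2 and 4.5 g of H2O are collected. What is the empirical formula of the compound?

mol C = 11 / 44.01 = 0.2499; mass C = 0.2499 × 12.01 = 3.002 g
mol H = 2 × (4.5 / 18.02) = 0.4994; mass H = 0.4994 × 1.008 = 0.5034 g
Smallest is C at 0.2499 mol; normalising gives C 1.000, H 1.998
Ratio ≈ 1:2, so the empirical formula is CH2

CH2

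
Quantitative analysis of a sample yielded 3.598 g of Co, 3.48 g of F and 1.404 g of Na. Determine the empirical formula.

CoF3Na

n(Co) = 3.598/58.93 = 0.06106, n(F) = 3.48/19.00 = 0.1832, n(Na) = 1.404/22.99 = 0.06107
Smallest is Co at 0.06106 mol; normalising gives Co 1.000, F 3.000, Na 1.000
→ CoF3Na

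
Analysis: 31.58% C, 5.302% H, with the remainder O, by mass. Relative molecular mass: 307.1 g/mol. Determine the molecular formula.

C8H16O12

Assume 100 g: 31.58 g C, 5.302 g H, 63.118 g O.
C: 31.58 g ÷ 12.01 g/mol = 2.629 mol
H: 5.302 g ÷ 1.008 g/mol = 5.26 mol
O: 63.118 g ÷ 16.00 g/mol = 3.945 mol
Smallest is C at 2.629 mol; normalising gives C 1.000, H 2.000, O 1.500
Multiply by 2: C 2.00, H 4.00, O 3.00 → C2H4O3
Empirical-formula mass = 76.05 g/mol
n = 307.1 / 76.05 = 4.04 ≈ 4
Molecular formula = (C2H4O3)×4 = C8H16O12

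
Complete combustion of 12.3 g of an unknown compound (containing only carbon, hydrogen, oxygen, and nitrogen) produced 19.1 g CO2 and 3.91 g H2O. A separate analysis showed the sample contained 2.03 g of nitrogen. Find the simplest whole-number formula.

C3H3NO2

mol C = 19.1 / 44.01 = 0.4340; mass C = 0.4340 × 12.01 = 5.212 g
mol H = 2 × (3.91 / 18.02) = 0.4340; mass H = 0.4340 × 1.008 = 0.4374 g
mol N = 2.03 / 14.01 = 0.1449
mass O = 12.3 − (7.680) = 4.620 g → mol O = 0.2888
Smallest is N at 0.1449 mol; normalising gives C 2.995, H 2.995, N 1.000, O 1.993
Ratio ≈ 3:3:1:2, so the empirical formula is C3H3NO2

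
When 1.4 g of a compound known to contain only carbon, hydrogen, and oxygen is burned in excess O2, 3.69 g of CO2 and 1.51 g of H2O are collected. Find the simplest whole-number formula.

mol C = 3.69 / 44.01 = 0.08384; mass C = 0.08384 × 12.01 = 1.007 g
mol H = 2 × (1.51 / 18.02) = 0.1676; mass H = 0.1676 × 1.008 = 0.1689 g
mass O = 1.4 − (1.176) = 0.2241 g → mol O = 0.01401
Divide by the smallest (0.01401 mol O): C 5.986, H 11.966, O 1.000
≈ 6:12:1 → C6H12O

C6H12O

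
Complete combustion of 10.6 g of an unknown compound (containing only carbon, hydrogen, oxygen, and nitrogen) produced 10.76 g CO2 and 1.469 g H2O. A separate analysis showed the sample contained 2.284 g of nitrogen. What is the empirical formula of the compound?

mol C = 10.76 / 44.01 = 0.2445; mass C = 0.2445 × 12.01 = 2.936 g
mol H = 2 × (1.469 / 18.02) = 0.1630; mass H = 0.1630 × 1.008 = 0.1643 g
mol N = 2.284 / 14.01 = 0.1630
mass O = 10.6 − (5.385) = 5.215 g → mol O = 0.3260
Smallest is N at 0.163 mol; normalising gives C 1.500, H 1.000, N 1.000, O 1.999
Multiply by 2: C 3.00, H 2.00, N 2.00, O 4.00 → C3H2N2O4

C3H2N2O4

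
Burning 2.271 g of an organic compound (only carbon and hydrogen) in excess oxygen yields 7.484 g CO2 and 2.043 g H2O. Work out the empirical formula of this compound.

C3H4

mol C = 7.484 / 44.01 = 0.1701; mass C = 0.1701 × 12.01 = 2.042 g
mol H = 2 × (2.043 / 18.02) = 0.2267; mass H = 0.2267 × 1.008 = 0.2286 g
Divide by the smallest (0.1701 mol C): C 1.000, H 1.333
Multiply by 3: C 3.00, H 4.00 → C3H4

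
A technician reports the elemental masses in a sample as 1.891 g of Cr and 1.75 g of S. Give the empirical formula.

Cr2S3

Moles — Cr: 1.891 / 52.00 = 0.03637 mol; S: 1.75 / 32.07 = 0.05457 mol
Smallest is Cr at 0.03637 mol; normalising gives Cr 1.000, S 1.501
Multiply by 2: Cr 2.00, S 3.00 → Cr2S3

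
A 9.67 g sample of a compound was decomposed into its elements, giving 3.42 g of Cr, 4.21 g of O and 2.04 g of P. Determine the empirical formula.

n(Cr) = 3.42/52.00 = 0.06577, n(O) = 4.21/16.00 = 0.2631, n(P) = 2.04/30.97 = 0.06587
Ratios (÷ 0.06577): Cr 1.000, O 4.001, P 1.002
→ CrO4P

CrO4P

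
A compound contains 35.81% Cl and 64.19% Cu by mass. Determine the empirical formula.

Assume 100 g: 35.81 g Cl, 64.19 g Cu.
n(Cl) = 35.81/35.45 = 1.01, n(Cu) = 64.19/63.55 = 1.01
Smallest is Cu at 1.01 mol; normalising gives Cl 1.000, Cu 1.000
Ratio ≈ 1:1, so the empirical formula is ClCu

ClCu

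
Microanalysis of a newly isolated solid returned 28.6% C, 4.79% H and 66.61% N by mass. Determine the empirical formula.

CH2N2

Assume 100 g: 28.6 g C, 4.79 g H, 66.61 g N.
Moles — C: 28.6 / 12.01 = 2.381 mol; H: 4.79 / 1.008 = 4.752 mol; N: 66.61 / 14.01 = 4.754 mol
Divide by the smallest (2.381 mol C): C 1.000, H 1.996, N 1.997
Ratio ≈ 1:2:2, so the empirical formula is CH2N2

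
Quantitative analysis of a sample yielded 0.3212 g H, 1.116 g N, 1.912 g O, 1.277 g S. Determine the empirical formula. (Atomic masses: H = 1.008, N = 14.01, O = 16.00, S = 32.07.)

Moles — H: 0.3212 / 1.008 = 0.3187 mol; N: 1.116 / 14.01 = 0.07966 mol; O: 1.912 / 16.00 = 0.1195 mol; S: 1.277 / 32.07 = 0.03982 mol
Ratios (÷ 0.03982): H 8.002, N 2.000, O 3.001, S 1.000
Ratio ≈ 8:2:3:1, so the empirical formula is H8N2O3S

H8N2O3S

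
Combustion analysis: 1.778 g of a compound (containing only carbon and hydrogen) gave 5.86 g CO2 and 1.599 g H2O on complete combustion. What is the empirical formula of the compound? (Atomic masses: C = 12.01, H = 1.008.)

mol C = 5.86 / 44.01 = 0.1332; mass C = 0.1332 × 12.01 = 1.599 g
mol H = 2 × (1.599 / 18.02) = 0.1775; mass H = 0.1775 × 1.008 = 0.1789 g
Ratios (÷ 0.1332): C 1.000, H 1.333
Multiply by 3: C 3.00, H 4.00 → C3H4

C3H4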